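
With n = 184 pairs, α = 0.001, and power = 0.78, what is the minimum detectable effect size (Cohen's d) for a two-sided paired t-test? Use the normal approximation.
d ≈ 0.30

Minimum detectable effect (paired t-test, normal approximation):
d = (z_{α/2} + z_β) / √n
d = (3.291 + 0.772) / √184
d = 4.063 / 13.565
d ≈ 0.30

By Cohen's convention (0.2 small / 0.5 medium / 0.8 large): small effect.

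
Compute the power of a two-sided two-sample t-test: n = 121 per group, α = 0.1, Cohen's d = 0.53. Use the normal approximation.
Power ≈ 0.99

Power calculation (two-sample t-test, normal approximation):
z_β = d · √(n/2) - z_{α/2}
z_β = 0.53 · √(121/2) - 1.645
z_β = 0.53 · 7.778 - 1.645
z_β = 2.478

Power = Φ(z_β) = Φ(2.478) ≈ 0.993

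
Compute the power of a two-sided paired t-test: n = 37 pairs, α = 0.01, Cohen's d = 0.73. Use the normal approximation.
Power ≈ 0.97

Power calculation (paired t-test, normal approximation):
z_β = d · √n - z_{α/2}
z_β = 0.73 · √37 - 2.576
z_β = 0.73 · 6.083 - 2.576
z_β = 1.865

Power = Φ(z_β) = Φ(1.865) ≈ 0.969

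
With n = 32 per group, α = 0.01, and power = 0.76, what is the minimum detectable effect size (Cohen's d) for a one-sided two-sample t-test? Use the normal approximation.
d ≈ 0.76

Minimum detectable effect (two-sample t-test, normal approximation):
d = (z_α + z_β) / √(n/2)
d = (2.326 + 0.706) / √(32/2)
d = 3.033 / 4.000
d ≈ 0.76

By Cohen's convention (0.2 small / 0.5 medium / 0.8 large): medium effect.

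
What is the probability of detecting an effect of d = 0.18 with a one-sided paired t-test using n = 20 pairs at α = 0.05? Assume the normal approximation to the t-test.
Power ≈ 0.20

Power calculation (paired t-test, normal approximation):
z_β = d · √n - z_α
z_β = 0.18 · √20 - 1.645
z_β = 0.18 · 4.472 - 1.645
z_β = -0.840

Power = Φ(z_β) = Φ(-0.840) ≈ 0.200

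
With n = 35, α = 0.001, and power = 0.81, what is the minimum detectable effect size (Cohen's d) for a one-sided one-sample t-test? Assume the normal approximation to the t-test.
d ≈ 0.67

Minimum detectable effect (one-sample t-test, normal approximation):
d = (z_α + z_β) / √n
d = (3.090 + 0.878) / √35
d = 3.968 / 5.916
d ≈ 0.67

By Cohen's convention (0.2 small / 0.5 medium / 0.8 large): medium effect.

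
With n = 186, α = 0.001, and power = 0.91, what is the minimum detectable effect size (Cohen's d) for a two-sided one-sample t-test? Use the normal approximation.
d ≈ 0.34

Minimum detectable effect (one-sample t-test, normal approximation):
d = (z_{α/2} + z_β) / √n
d = (3.291 + 1.341) / √186
d = 4.631 / 13.638
d ≈ 0.34

By Cohen's convention (0.2 small / 0.5 medium / 0.8 large): small effect.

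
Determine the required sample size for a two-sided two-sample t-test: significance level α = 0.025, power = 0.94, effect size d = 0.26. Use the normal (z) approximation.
n = 427 per group

Sample size formula (two-sample t-test, normal approximation):
n = 2 · ((z_{α/2} + z_β) / d)²

z_{α/2} = 2.241 (for α = 0.025, two-sided)
z_β = 1.555 (for power = 0.94)
d = 0.26

n = 2 · ((2.241 + 1.555) / 0.26)²
n = 2 · (14.600)²
n ≈ 426.32
Round up to the next whole number: n = 427 per group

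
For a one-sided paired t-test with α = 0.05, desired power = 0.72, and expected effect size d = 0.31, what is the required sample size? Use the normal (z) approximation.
n = 52 pairs

Sample size formula (paired t-test, normal approximation):
n = ((z_α + z_β) / d)²

z_α = 1.645 (for α = 0.05, one-sided)
z_β = 0.583 (for power = 0.72)
d = 0.31

n = ((1.645 + 0.583) / 0.31)²
n = (7.187)²
n ≈ 51.65
Round up to the next whole number: n = 52 pairs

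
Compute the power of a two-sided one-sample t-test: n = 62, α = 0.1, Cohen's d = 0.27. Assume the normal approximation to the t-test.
Power ≈ 0.68

Power calculation (one-sample t-test, normal approximation):
z_β = d · √n - z_{α/2}
z_β = 0.27 · √62 - 1.645
z_β = 0.27 · 7.874 - 1.645
z_β = 0.481

Power = Φ(z_β) = Φ(0.481) ≈ 0.685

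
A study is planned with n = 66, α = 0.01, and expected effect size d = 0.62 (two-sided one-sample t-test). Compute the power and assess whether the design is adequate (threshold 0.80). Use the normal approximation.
Power ≈ 0.99; the study is adequately powered (power ≥ 0.80)

Power calculation (one-sample t-test, normal approximation):
z_β = d · √n - z_{α/2}
z_β = 0.62 · √66 - 2.576
z_β = 0.62 · 8.124 - 2.576
z_β = 2.461

Power = Φ(z_β) = Φ(2.461) ≈ 0.993

Effect size d = 0.62 is medium by Cohen's convention (0.2/0.5/0.8).

Threshold: power ≥ 0.80 is conventionally adequate.
Power ≈ 0.99 → the study is adequately powered (power ≥ 0.80).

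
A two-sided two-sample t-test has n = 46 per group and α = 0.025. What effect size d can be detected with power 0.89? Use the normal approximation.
d ≈ 0.72

Minimum detectable effect (two-sample t-test, normal approximation):
d = (z_{α/2} + z_β) / √(n/2)
d = (2.241 + 1.227) / √(46/2)
d = 3.468 / 4.796
d ≈ 0.72

By Cohen's convention (0.2 small / 0.5 medium / 0.8 large): medium effect.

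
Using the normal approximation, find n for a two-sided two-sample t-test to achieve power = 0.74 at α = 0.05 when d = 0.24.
n = 236 per group

Sample size formula (two-sample t-test, normal approximation):
n = 2 · ((z_{α/2} + z_β) / d)²

z_{α/2} = 1.960 (for α = 0.05, two-sided)
z_β = 0.643 (for power = 0.74)
d = 0.24

n = 2 · ((1.960 + 0.643) / 0.24)²
n = 2 · (10.846)²
n ≈ 235.27
Round up to the next whole number: n = 236 per group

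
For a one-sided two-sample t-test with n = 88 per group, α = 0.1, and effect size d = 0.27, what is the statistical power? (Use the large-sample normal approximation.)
Power ≈ 0.69

Power calculation (two-sample t-test, normal approximation):
z_β = d · √(n/2) - z_α
z_β = 0.27 · √(88/2) - 1.282
z_β = 0.27 · 6.633 - 1.282
z_β = 0.509

Power = Φ(z_β) = Φ(0.509) ≈ 0.695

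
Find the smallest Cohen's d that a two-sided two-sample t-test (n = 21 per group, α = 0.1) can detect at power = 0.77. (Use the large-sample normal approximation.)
d ≈ 0.74

Minimum detectable effect (two-sample t-test, normal approximation):
d = (z_{α/2} + z_β) / √(n/2)
d = (1.645 + 0.739) / √(21/2)
d = 2.384 / 3.240
d ≈ 0.74

By Cohen's convention (0.2 small / 0.5 medium / 0.8 large): medium effect.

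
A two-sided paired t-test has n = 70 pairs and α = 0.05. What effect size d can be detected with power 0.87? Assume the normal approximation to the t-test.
d ≈ 0.37

Minimum detectable effect (paired t-test, normal approximation):
d = (z_{α/2} + z_β) / √n
d = (1.960 + 1.126) / √70
d = 3.086 / 8.367
d ≈ 0.37

By Cohen's convention (0.2 small / 0.5 medium / 0.8 large): small effect.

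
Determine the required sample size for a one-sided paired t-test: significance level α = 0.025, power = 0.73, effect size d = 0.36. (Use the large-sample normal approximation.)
n = 52 pairs

Sample size formula (paired t-test, normal approximation):
n = ((z_α + z_β) / d)²

z_α = 1.960 (for α = 0.025, one-sided)
z_β = 0.613 (for power = 0.73)
d = 0.36

n = ((1.960 + 0.613) / 0.36)²
n = (7.147)²
n ≈ 51.08
Round up to the next whole number: n = 52 pairs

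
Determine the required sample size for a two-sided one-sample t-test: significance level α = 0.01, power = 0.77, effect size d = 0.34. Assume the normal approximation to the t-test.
n = 96

Sample size formula (one-sample t-test, normal approximation):
n = ((z_{α/2} + z_β) / d)²

z_{α/2} = 2.576 (for α = 0.01, two-sided)
z_β = 0.739 (for power = 0.77)
d = 0.34

n = ((2.576 + 0.739) / 0.34)²
n = (9.750)²
n ≈ 95.06
Round up to the next whole number: n = 96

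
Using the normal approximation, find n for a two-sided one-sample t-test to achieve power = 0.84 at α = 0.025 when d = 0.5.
n = 42

Sample size formula (one-sample t-test, normal approximation):
n = ((z_{α/2} + z_β) / d)²

z_{α/2} = 2.241 (for α = 0.025, two-sided)
z_β = 0.994 (for power = 0.84)
d = 0.5

n = ((2.241 + 0.994) / 0.5)²
n = (6.470)²
n ≈ 41.86
Round up to the next whole number: n = 42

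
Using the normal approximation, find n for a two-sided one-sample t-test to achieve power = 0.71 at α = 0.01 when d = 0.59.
n = 29

Sample size formula (one-sample t-test, normal approximation):
n = ((z_{α/2} + z_β) / d)²

z_{α/2} = 2.576 (for α = 0.01, two-sided)
z_β = 0.553 (for power = 0.71)
d = 0.59

n = ((2.576 + 0.553) / 0.59)²
n = (5.303)²
n ≈ 28.12
Round up to the next whole number: n = 29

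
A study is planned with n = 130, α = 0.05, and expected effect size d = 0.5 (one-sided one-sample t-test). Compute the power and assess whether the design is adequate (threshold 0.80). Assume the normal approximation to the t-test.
Power ≈ 1.00; the study is adequately powered (power ≥ 0.80)

Power calculation (one-sample t-test, normal approximation):
z_β = d · √n - z_α
z_β = 0.5 · √130 - 1.645
z_β = 0.5 · 11.402 - 1.645
z_β = 4.056

Power = Φ(z_β) = Φ(4.056) ≈ 1.000

Effect size d = 0.5 is medium by Cohen's convention (0.2/0.5/0.8).

Threshold: power ≥ 0.80 is conventionally adequate.
Power ≈ 1.00 → the study is adequately powered (power ≥ 0.80).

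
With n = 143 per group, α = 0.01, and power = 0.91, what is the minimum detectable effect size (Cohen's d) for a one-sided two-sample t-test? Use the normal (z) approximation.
d ≈ 0.43

Minimum detectable effect (two-sample t-test, normal approximation):
d = (z_α + z_β) / √(n/2)
d = (2.326 + 1.341) / √(143/2)
d = 3.667 / 8.456
d ≈ 0.43

By Cohen's convention (0.2 small / 0.5 medium / 0.8 large): small effect.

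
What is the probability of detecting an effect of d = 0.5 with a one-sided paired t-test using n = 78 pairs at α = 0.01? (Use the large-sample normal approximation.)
Power ≈ 0.98

Power calculation (paired t-test, normal approximation):
z_β = d · √n - z_α
z_β = 0.5 · √78 - 2.326
z_β = 0.5 · 8.832 - 2.326
z_β = 2.090

Power = Φ(z_β) = Φ(2.090) ≈ 0.982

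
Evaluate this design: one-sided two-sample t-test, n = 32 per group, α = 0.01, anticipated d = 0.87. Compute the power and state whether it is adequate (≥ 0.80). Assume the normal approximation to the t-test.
Power ≈ 0.88; the study is adequately powered (power ≥ 0.80)

Power calculation (two-sample t-test, normal approximation):
z_β = d · √(n/2) - z_α
z_β = 0.87 · √(32/2) - 2.326
z_β = 0.87 · 4.000 - 2.326
z_β = 1.154

Power = Φ(z_β) = Φ(1.154) ≈ 0.876

Effect size d = 0.87 is large by Cohen's convention (0.2/0.5/0.8).

Threshold: power ≥ 0.80 is conventionally adequate.
Power ≈ 0.88 → the study is adequately powered (power ≥ 0.80).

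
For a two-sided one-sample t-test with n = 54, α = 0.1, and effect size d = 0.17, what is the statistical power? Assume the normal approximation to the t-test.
Power ≈ 0.35

Power calculation (one-sample t-test, normal approximation):
z_β = d · √n - z_{α/2}
z_β = 0.17 · √54 - 1.645
z_β = 0.17 · 7.348 - 1.645
z_β = -0.396

Power = Φ(z_β) = Φ(-0.396) ≈ 0.346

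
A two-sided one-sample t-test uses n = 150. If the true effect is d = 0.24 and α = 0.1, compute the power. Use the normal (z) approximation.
Power ≈ 0.90

Power calculation (one-sample t-test, normal approximation):
z_β = d · √n - z_{α/2}
z_β = 0.24 · √150 - 1.645
z_β = 0.24 · 12.247 - 1.645
z_β = 1.295

Power = Φ(z_β) = Φ(1.295) ≈ 0.902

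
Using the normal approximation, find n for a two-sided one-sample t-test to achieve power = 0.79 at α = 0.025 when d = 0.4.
n = 59

Sample size formula (one-sample t-test, normal approximation):
n = ((z_{α/2} + z_β) / d)²

z_{α/2} = 2.241 (for α = 0.025, two-sided)
z_β = 0.806 (for power = 0.79)
d = 0.4

n = ((2.241 + 0.806) / 0.4)²
n = (7.618)²
n ≈ 58.03
Round up to the next whole number: n = 59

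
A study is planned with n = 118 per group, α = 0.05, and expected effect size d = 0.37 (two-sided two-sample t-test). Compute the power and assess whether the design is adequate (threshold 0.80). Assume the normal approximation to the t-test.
Power ≈ 0.81; the study is adequately powered (power ≥ 0.80)

Power calculation (two-sample t-test, normal approximation):
z_β = d · √(n/2) - z_{α/2}
z_β = 0.37 · √(118/2) - 1.960
z_β = 0.37 · 7.681 - 1.960
z_β = 0.882

Power = Φ(z_β) = Φ(0.882) ≈ 0.811

Effect size d = 0.37 is small by Cohen's convention (0.2/0.5/0.8).

Threshold: power ≥ 0.80 is conventionally adequate.
Power ≈ 0.81 → the study is adequately powered (power ≥ 0.80).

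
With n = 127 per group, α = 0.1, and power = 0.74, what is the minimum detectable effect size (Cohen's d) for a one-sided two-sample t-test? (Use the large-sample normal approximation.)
d ≈ 0.24

Minimum detectable effect (two-sample t-test, normal approximation):
d = (z_α + z_β) / √(n/2)
d = (1.282 + 0.643) / √(127/2)
d = 1.925 / 7.969
d ≈ 0.24

By Cohen's convention (0.2 small / 0.5 medium / 0.8 large): small effect.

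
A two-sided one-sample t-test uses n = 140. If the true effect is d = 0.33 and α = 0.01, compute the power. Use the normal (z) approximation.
Power ≈ 0.91

Power calculation (one-sample t-test, normal approximation):
z_β = d · √n - z_{α/2}
z_β = 0.33 · √140 - 2.576
z_β = 0.33 · 11.832 - 2.576
z_β = 1.329

Power = Φ(z_β) = Φ(1.329) ≈ 0.908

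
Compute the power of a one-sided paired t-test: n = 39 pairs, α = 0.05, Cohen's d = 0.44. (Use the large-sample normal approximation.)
Power ≈ 0.86

Power calculation (paired t-test, normal approximation):
z_β = d · √n - z_α
z_β = 0.44 · √39 - 1.645
z_β = 0.44 · 6.245 - 1.645
z_β = 1.103

Power = Φ(z_β) = Φ(1.103) ≈ 0.865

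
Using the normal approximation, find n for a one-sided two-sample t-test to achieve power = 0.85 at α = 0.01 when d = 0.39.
n = 149 per group

Sample size formula (two-sample t-test, normal approximation):
n = 2 · ((z_α + z_β) / d)²

z_α = 2.326 (for α = 0.01, one-sided)
z_β = 1.036 (for power = 0.85)
d = 0.39

n = 2 · ((2.326 + 1.036) / 0.39)²
n = 2 · (8.621)²
n ≈ 148.64
Round up to the next whole number: n = 149 per group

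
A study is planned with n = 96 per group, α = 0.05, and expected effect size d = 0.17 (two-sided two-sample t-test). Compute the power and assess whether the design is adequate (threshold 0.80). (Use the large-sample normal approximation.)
Power ≈ 0.22; the study is underpowered (power < 0.80)

Power calculation (two-sample t-test, normal approximation):
z_β = d · √(n/2) - z_{α/2}
z_β = 0.17 · √(96/2) - 1.960
z_β = 0.17 · 6.928 - 1.960
z_β = -0.782

Power = Φ(z_β) = Φ(-0.782) ≈ 0.217

Effect size d = 0.17 is very small by Cohen's convention (0.2/0.5/0.8).

Threshold: power ≥ 0.80 is conventionally adequate.
Power ≈ 0.22 → the study is underpowered (power < 0.80).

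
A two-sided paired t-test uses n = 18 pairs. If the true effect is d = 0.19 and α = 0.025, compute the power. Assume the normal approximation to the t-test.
Power ≈ 0.08

Power calculation (paired t-test, normal approximation):
z_β = d · √n - z_{α/2}
z_β = 0.19 · √18 - 2.241
z_β = 0.19 · 4.243 - 2.241
z_β = -1.435

Power = Φ(z_β) = Φ(-1.435) ≈ 0.076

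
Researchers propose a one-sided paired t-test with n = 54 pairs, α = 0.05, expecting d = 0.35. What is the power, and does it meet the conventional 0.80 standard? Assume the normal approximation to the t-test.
Power ≈ 0.82; the study is adequately powered (power ≥ 0.80)

Power calculation (paired t-test, normal approximation):
z_β = d · √n - z_α
z_β = 0.35 · √54 - 1.645
z_β = 0.35 · 7.348 - 1.645
z_β = 0.927

Power = Φ(z_β) = Φ(0.927) ≈ 0.823

Effect size d = 0.35 is small by Cohen's convention (0.2/0.5/0.8).

Threshold: power ≥ 0.80 is conventionally adequate.
Power ≈ 0.82 → the study is adequately powered (power ≥ 0.80).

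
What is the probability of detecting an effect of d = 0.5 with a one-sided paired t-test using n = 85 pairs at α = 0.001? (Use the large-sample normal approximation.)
Power ≈ 0.94

Power calculation (paired t-test, normal approximation):
z_β = d · √n - z_α
z_β = 0.5 · √85 - 3.090
z_β = 0.5 · 9.220 - 3.090
z_β = 1.520

Power = Φ(z_β) = Φ(1.520) ≈ 0.936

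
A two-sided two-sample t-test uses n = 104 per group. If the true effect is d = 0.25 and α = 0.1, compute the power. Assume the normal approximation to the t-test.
Power ≈ 0.56

Power calculation (two-sample t-test, normal approximation):
z_β = d · √(n/2) - z_{α/2}
z_β = 0.25 · √(104/2) - 1.645
z_β = 0.25 · 7.211 - 1.645
z_β = 0.158

Power = Φ(z_β) = Φ(0.158) ≈ 0.563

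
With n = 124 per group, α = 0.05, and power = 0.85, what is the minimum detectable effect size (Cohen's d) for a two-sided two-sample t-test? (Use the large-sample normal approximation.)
d ≈ 0.38

Minimum detectable effect (two-sample t-test, normal approximation):
d = (z_{α/2} + z_β) / √(n/2)
d = (1.960 + 1.036) / √(124/2)
d = 2.996 / 7.874
d ≈ 0.38

By Cohen's convention (0.2 small / 0.5 medium / 0.8 large): small effect.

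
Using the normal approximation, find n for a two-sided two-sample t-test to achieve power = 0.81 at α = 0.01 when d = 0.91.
n = 29 per group

Sample size formula (two-sample t-test, normal approximation):
n = 2 · ((z_{α/2} + z_β) / d)²

z_{α/2} = 2.576 (for α = 0.01, two-sided)
z_β = 0.878 (for power = 0.81)
d = 0.91

n = 2 · ((2.576 + 0.878) / 0.91)²
n = 2 · (3.796)²
n ≈ 28.82
Round up to the next whole number: n = 29 per group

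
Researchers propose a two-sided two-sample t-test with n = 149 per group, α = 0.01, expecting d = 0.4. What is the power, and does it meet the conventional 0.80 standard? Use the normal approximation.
Power ≈ 0.81; the study is adequately powered (power ≥ 0.80)

Power calculation (two-sample t-test, normal approximation):
z_β = d · √(n/2) - z_{α/2}
z_β = 0.4 · √(149/2) - 2.576
z_β = 0.4 · 8.631 - 2.576
z_β = 0.877

Power = Φ(z_β) = Φ(0.877) ≈ 0.810

Effect size d = 0.4 is small by Cohen's convention (0.2/0.5/0.8).

Threshold: power ≥ 0.80 is conventionally adequate.
Power ≈ 0.81 → the study is adequately powered (power ≥ 0.80).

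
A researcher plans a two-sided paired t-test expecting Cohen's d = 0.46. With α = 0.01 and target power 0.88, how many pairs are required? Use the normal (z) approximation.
n = 67 pairs

Sample size formula (paired t-test, normal approximation):
n = ((z_{α/2} + z_β) / d)²

z_{α/2} = 2.576 (for α = 0.01, two-sided)
z_β = 1.175 (for power = 0.88)
d = 0.46

n = ((2.576 + 1.175) / 0.46)²
n = (8.154)²
n ≈ 66.49
Round up to the next whole number: n = 67 pairs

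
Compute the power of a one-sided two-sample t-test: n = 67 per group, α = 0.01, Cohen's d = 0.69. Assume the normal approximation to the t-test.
Power ≈ 0.95

Power calculation (two-sample t-test, normal approximation):
z_β = d · √(n/2) - z_α
z_β = 0.69 · √(67/2) - 2.326
z_β = 0.69 · 5.788 - 2.326
z_β = 1.667

Power = Φ(z_β) = Φ(1.667) ≈ 0.952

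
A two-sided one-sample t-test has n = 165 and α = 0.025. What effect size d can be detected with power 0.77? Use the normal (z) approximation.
d ≈ 0.23

Minimum detectable effect (one-sample t-test, normal approximation):
d = (z_{α/2} + z_β) / √n
d = (2.241 + 0.739) / √165
d = 2.980 / 12.845
d ≈ 0.23

By Cohen's convention (0.2 small / 0.5 medium / 0.8 large): small effect.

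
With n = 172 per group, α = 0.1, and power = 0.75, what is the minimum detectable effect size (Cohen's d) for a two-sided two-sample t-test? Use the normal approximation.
d ≈ 0.25

Minimum detectable effect (two-sample t-test, normal approximation):
d = (z_{α/2} + z_β) / √(n/2)
d = (1.645 + 0.674) / √(172/2)
d = 2.319 / 9.274
d ≈ 0.25

By Cohen's convention (0.2 small / 0.5 medium / 0.8 large): small effect.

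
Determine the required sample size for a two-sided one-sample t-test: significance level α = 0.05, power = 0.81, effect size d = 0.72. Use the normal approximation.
n = 16

Sample size formula (one-sample t-test, normal approximation):
n = ((z_{α/2} + z_β) / d)²

z_{α/2} = 1.960 (for α = 0.05, two-sided)
z_β = 0.878 (for power = 0.81)
d = 0.72

n = ((1.960 + 0.878) / 0.72)²
n = (3.942)²
n ≈ 15.54
Round up to the next whole number: n = 16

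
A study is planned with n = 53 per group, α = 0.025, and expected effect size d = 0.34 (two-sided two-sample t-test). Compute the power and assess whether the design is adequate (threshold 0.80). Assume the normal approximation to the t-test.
Power ≈ 0.31; the study is underpowered (power < 0.80)

Power calculation (two-sample t-test, normal approximation):
z_β = d · √(n/2) - z_{α/2}
z_β = 0.34 · √(53/2) - 2.241
z_β = 0.34 · 5.148 - 2.241
z_β = -0.491

Power = Φ(z_β) = Φ(-0.491) ≈ 0.312

Effect size d = 0.34 is small by Cohen's convention (0.2/0.5/0.8).

Threshold: power ≥ 0.80 is conventionally adequate.
Power ≈ 0.31 → the study is underpowered (power < 0.80).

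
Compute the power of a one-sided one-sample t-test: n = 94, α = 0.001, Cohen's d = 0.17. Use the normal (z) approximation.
Power ≈ 0.07

Power calculation (one-sample t-test, normal approximation):
z_β = d · √n - z_α
z_β = 0.17 · √94 - 3.090
z_β = 0.17 · 9.695 - 3.090
z_β = -1.442

Power = Φ(z_β) = Φ(-1.442) ≈ 0.075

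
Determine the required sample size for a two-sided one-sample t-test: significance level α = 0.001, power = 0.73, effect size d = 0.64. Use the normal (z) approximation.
n = 38

Sample size formula (one-sample t-test, normal approximation):
n = ((z_{α/2} + z_β) / d)²

z_{α/2} = 3.291 (for α = 0.001, two-sided)
z_β = 0.613 (for power = 0.73)
d = 0.64

n = ((3.291 + 0.613) / 0.64)²
n = (6.100)²
n ≈ 37.21
Round up to the next whole number: n = 38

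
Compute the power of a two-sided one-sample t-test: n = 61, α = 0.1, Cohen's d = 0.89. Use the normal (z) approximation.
Power ≈ 1.00

Power calculation (one-sample t-test, normal approximation):
z_β = d · √n - z_{α/2}
z_β = 0.89 · √61 - 1.645
z_β = 0.89 · 7.810 - 1.645
z_β = 5.306

Power = Φ(z_β) = Φ(5.306) ≈ 1.000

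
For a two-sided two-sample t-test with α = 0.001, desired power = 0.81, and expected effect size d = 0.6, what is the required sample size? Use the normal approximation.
n = 97 per group

Sample size formula (two-sample t-test, normal approximation):
n = 2 · ((z_{α/2} + z_β) / d)²

z_{α/2} = 3.291 (for α = 0.001, two-sided)
z_β = 0.878 (for power = 0.81)
d = 0.6

n = 2 · ((3.291 + 0.878) / 0.6)²
n = 2 · (6.948)²
n ≈ 96.55
Round up to the next whole number: n = 97 per group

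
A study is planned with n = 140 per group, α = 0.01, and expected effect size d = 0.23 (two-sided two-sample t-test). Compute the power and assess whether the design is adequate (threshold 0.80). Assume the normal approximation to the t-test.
Power ≈ 0.26; the study is underpowered (power < 0.80)

Power calculation (two-sample t-test, normal approximation):
z_β = d · √(n/2) - z_{α/2}
z_β = 0.23 · √(140/2) - 2.576
z_β = 0.23 · 8.367 - 2.576
z_β = -0.652

Power = Φ(z_β) = Φ(-0.652) ≈ 0.257

Effect size d = 0.23 is small by Cohen's convention (0.2/0.5/0.8).

Threshold: power ≥ 0.80 is conventionally adequate.
Power ≈ 0.26 → the study is underpowered (power < 0.80).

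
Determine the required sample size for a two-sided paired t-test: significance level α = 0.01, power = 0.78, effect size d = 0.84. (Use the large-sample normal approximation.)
n = 16 pairs

Sample size formula (paired t-test, normal approximation):
n = ((z_{α/2} + z_β) / d)²

z_{α/2} = 2.576 (for α = 0.01, two-sided)
z_β = 0.772 (for power = 0.78)
d = 0.84

n = ((2.576 + 0.772) / 0.84)²
n = (3.986)²
n ≈ 15.89
Round up to the next whole number: n = 16 pairs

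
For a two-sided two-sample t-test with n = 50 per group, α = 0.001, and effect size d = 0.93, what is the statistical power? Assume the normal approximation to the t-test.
Power ≈ 0.91

Power calculation (two-sample t-test, normal approximation):
z_β = d · √(n/2) - z_{α/2}
z_β = 0.93 · √(50/2) - 3.291
z_β = 0.93 · 5.000 - 3.291
z_β = 1.359

Power = Φ(z_β) = Φ(1.359) ≈ 0.913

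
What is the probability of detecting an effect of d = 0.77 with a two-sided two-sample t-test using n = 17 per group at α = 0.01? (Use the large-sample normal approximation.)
Power ≈ 0.37

Power calculation (two-sample t-test, normal approximation):
z_β = d · √(n/2) - z_{α/2}
z_β = 0.77 · √(17/2) - 2.576
z_β = 0.77 · 2.915 - 2.576
z_β = -0.331

Power = Φ(z_β) = Φ(-0.331) ≈ 0.370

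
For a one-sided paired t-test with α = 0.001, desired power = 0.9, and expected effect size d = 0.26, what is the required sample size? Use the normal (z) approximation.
n = 283 pairs

Sample size formula (paired t-test, normal approximation):
n = ((z_α + z_β) / d)²

z_α = 3.090 (for α = 0.001, one-sided)
z_β = 1.282 (for power = 0.9)
d = 0.26

n = ((3.090 + 1.282) / 0.26)²
n = (16.815)²
n ≈ 282.74
Round up to the next whole number: n = 283 pairs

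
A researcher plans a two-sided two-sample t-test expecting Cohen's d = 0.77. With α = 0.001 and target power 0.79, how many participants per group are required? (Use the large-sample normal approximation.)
n = 57 per group

Sample size formula (two-sample t-test, normal approximation):
n = 2 · ((z_{α/2} + z_β) / d)²

z_{α/2} = 3.291 (for α = 0.001, two-sided)
z_β = 0.806 (for power = 0.79)
d = 0.77

n = 2 · ((3.291 + 0.806) / 0.77)²
n = 2 · (5.321)²
n ≈ 56.63
Round up to the next whole number: n = 57 per group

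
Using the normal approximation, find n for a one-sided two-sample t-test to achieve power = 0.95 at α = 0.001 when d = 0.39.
n = 295 per group

Sample size formula (two-sample t-test, normal approximation):
n = 2 · ((z_α + z_β) / d)²

z_α = 3.090 (for α = 0.001, one-sided)
z_β = 1.645 (for power = 0.95)
d = 0.39

n = 2 · ((3.090 + 1.645) / 0.39)²
n = 2 · (12.141)²
n ≈ 294.81
Round up to the next whole number: n = 295 per group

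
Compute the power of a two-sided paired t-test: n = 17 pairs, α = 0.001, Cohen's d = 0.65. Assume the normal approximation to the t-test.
Power ≈ 0.27

Power calculation (paired t-test, normal approximation):
z_β = d · √n - z_{α/2}
z_β = 0.65 · √17 - 3.291
z_β = 0.65 · 4.123 - 3.291
z_β = -0.611

Power = Φ(z_β) = Φ(-0.611) ≈ 0.271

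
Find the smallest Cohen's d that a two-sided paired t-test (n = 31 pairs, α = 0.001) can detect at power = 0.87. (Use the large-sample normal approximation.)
d ≈ 0.79

Minimum detectable effect (paired t-test, normal approximation):
d = (z_{α/2} + z_β) / √n
d = (3.291 + 1.126) / √31
d = 4.417 / 5.568
d ≈ 0.79

By Cohen's convention (0.2 small / 0.5 medium / 0.8 large): medium effect.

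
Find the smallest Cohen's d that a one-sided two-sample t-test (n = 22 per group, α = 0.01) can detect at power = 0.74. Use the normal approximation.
d ≈ 0.90

Minimum detectable effect (two-sample t-test, normal approximation):
d = (z_α + z_β) / √(n/2)
d = (2.326 + 0.643) / √(22/2)
d = 2.970 / 3.317
d ≈ 0.90

By Cohen's convention (0.2 small / 0.5 medium / 0.8 large): large effect.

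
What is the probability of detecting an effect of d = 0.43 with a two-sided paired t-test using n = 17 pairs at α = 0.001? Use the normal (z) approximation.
Power ≈ 0.06

Power calculation (paired t-test, normal approximation):
z_β = d · √n - z_{α/2}
z_β = 0.43 · √17 - 3.291
z_β = 0.43 · 4.123 - 3.291
z_β = -1.518

Power = Φ(z_β) = Φ(-1.518) ≈ 0.065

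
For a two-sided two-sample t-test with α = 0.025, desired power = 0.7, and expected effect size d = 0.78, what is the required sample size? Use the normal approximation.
n = 26 per group

Sample size formula (two-sample t-test, normal approximation):
n = 2 · ((z_{α/2} + z_β) / d)²

z_{α/2} = 2.241 (for α = 0.025, two-sided)
z_β = 0.524 (for power = 0.7)
d = 0.78

n = 2 · ((2.241 + 0.524) / 0.78)²
n = 2 · (3.545)²
n ≈ 25.13
Round up to the next whole number: n = 26 per group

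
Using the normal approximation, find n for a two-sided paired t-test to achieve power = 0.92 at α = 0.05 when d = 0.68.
n = 25 pairs

Sample size formula (paired t-test, normal approximation):
n = ((z_{α/2} + z_β) / d)²

z_{α/2} = 1.960 (for α = 0.05, two-sided)
z_β = 1.405 (for power = 0.92)
d = 0.68

n = ((1.960 + 1.405) / 0.68)²
n = (4.949)²
n ≈ 24.49
Round up to the next whole number: n = 25 pairs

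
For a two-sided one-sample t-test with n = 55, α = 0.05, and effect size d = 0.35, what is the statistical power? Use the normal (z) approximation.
Power ≈ 0.74

Power calculation (one-sample t-test, normal approximation):
z_β = d · √n - z_{α/2}
z_β = 0.35 · √55 - 1.960
z_β = 0.35 · 7.416 - 1.960
z_β = 0.636

Power = Φ(z_β) = Φ(0.636) ≈ 0.738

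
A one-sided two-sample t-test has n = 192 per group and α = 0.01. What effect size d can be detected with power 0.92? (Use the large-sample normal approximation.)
d ≈ 0.38

Minimum detectable effect (two-sample t-test, normal approximation):
d = (z_α + z_β) / √(n/2)
d = (2.326 + 1.405) / √(192/2)
d = 3.731 / 9.798
d ≈ 0.38

By Cohen's convention (0.2 small / 0.5 medium / 0.8 large): small effect.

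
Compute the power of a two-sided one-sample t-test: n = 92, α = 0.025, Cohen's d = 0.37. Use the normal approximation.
Power ≈ 0.90

Power calculation (one-sample t-test, normal approximation):
z_β = d · √n - z_{α/2}
z_β = 0.37 · √92 - 2.241
z_β = 0.37 · 9.592 - 2.241
z_β = 1.308

Power = Φ(z_β) = Φ(1.308) ≈ 0.904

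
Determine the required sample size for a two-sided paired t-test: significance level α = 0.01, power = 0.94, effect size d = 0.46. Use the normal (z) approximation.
n = 81 pairs

Sample size formula (paired t-test, normal approximation):
n = ((z_{α/2} + z_β) / d)²

z_{α/2} = 2.576 (for α = 0.01, two-sided)
z_β = 1.555 (for power = 0.94)
d = 0.46

n = ((2.576 + 1.555) / 0.46)²
n = (8.980)²
n ≈ 80.64
Round up to the next whole number: n = 81 pairs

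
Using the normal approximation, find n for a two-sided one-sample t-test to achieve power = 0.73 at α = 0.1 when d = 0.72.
n = 10

Sample size formula (one-sample t-test, normal approximation):
n = ((z_{α/2} + z_β) / d)²

z_{α/2} = 1.645 (for α = 0.1, two-sided)
z_β = 0.613 (for power = 0.73)
d = 0.72

n = ((1.645 + 0.613) / 0.72)²
n = (3.136)²
n ≈ 9.83
Round up to the next whole number: n = 10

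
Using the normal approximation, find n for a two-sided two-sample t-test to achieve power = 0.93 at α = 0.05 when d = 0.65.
n = 56 per group

Sample size formula (two-sample t-test, normal approximation):
n = 2 · ((z_{α/2} + z_β) / d)²

z_{α/2} = 1.960 (for α = 0.05, two-sided)
z_β = 1.476 (for power = 0.93)
d = 0.65

n = 2 · ((1.960 + 1.476) / 0.65)²
n = 2 · (5.286)²
n ≈ 55.88
Round up to the next whole number: n = 56 per group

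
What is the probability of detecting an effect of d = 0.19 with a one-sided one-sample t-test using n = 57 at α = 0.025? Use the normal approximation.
Power ≈ 0.30

Power calculation (one-sample t-test, normal approximation):
z_β = d · √n - z_α
z_β = 0.19 · √57 - 1.960
z_β = 0.19 · 7.550 - 1.960
z_β = -0.525

Power = Φ(z_β) = Φ(-0.525) ≈ 0.300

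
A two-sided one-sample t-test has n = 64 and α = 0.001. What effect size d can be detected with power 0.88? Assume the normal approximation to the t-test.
d ≈ 0.56

Minimum detectable effect (one-sample t-test, normal approximation):
d = (z_{α/2} + z_β) / √n
d = (3.291 + 1.175) / √64
d = 4.466 / 8.000
d ≈ 0.56

By Cohen's convention (0.2 small / 0.5 medium / 0.8 large): medium effect.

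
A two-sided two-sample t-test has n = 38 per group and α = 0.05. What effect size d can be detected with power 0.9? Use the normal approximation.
d ≈ 0.74

Minimum detectable effect (two-sample t-test, normal approximation):
d = (z_{α/2} + z_β) / √(n/2)
d = (1.960 + 1.282) / √(38/2)
d = 3.242 / 4.359
d ≈ 0.74

By Cohen's convention (0.2 small / 0.5 medium / 0.8 large): medium effect.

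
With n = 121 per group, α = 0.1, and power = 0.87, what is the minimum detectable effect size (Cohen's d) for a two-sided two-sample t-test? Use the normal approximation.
d ≈ 0.36

Minimum detectable effect (two-sample t-test, normal approximation):
d = (z_{α/2} + z_β) / √(n/2)
d = (1.645 + 1.126) / √(121/2)
d = 2.771 / 7.778
d ≈ 0.36

By Cohen's convention (0.2 small / 0.5 medium / 0.8 large): small effect.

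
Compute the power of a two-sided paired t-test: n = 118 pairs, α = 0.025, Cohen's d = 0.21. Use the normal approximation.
Power ≈ 0.52

Power calculation (paired t-test, normal approximation):
z_β = d · √n - z_{α/2}
z_β = 0.21 · √118 - 2.241
z_β = 0.21 · 10.863 - 2.241
z_β = 0.040

Power = Φ(z_β) = Φ(0.040) ≈ 0.516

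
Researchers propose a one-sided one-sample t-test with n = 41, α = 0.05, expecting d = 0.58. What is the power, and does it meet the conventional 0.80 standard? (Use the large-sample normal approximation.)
Power ≈ 0.98; the study is adequately powered (power ≥ 0.80)

Power calculation (one-sample t-test, normal approximation):
z_β = d · √n - z_α
z_β = 0.58 · √41 - 1.645
z_β = 0.58 · 6.403 - 1.645
z_β = 2.069

Power = Φ(z_β) = Φ(2.069) ≈ 0.981

Effect size d = 0.58 is medium by Cohen's convention (0.2/0.5/0.8).

Threshold: power ≥ 0.80 is conventionally adequate.
Power ≈ 0.98 → the study is adequately powered (power ≥ 0.80).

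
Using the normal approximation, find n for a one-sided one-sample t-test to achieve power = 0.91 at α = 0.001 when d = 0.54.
n = 68

Sample size formula (one-sample t-test, normal approximation):
n = ((z_α + z_β) / d)²

z_α = 3.090 (for α = 0.001, one-sided)
z_β = 1.341 (for power = 0.91)
d = 0.54

n = ((3.090 + 1.341) / 0.54)²
n = (8.206)²
n ≈ 67.34
Round up to the next whole number: n = 68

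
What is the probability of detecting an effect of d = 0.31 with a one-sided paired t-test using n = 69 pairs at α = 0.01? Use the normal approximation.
Power ≈ 0.60

Power calculation (paired t-test, normal approximation):
z_β = d · √n - z_α
z_β = 0.31 · √69 - 2.326
z_β = 0.31 · 8.307 - 2.326
z_β = 0.249

Power = Φ(z_β) = Φ(0.249) ≈ 0.598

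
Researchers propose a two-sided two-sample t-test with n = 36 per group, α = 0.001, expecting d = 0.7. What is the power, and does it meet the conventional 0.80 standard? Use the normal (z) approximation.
Power ≈ 0.37; the study is underpowered (power < 0.80)

Power calculation (two-sample t-test, normal approximation):
z_β = d · √(n/2) - z_{α/2}
z_β = 0.7 · √(36/2) - 3.291
z_β = 0.7 · 4.243 - 3.291
z_β = -0.321

Power = Φ(z_β) = Φ(-0.321) ≈ 0.374

Effect size d = 0.7 is medium by Cohen's convention (0.2/0.5/0.8).

Threshold: power ≥ 0.80 is conventionally adequate.
Power ≈ 0.37 → the study is underpowered (power < 0.80).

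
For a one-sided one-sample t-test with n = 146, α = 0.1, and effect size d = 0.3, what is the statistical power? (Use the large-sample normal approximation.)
Power ≈ 0.99

Power calculation (one-sample t-test, normal approximation):
z_β = d · √n - z_α
z_β = 0.3 · √146 - 1.282
z_β = 0.3 · 12.083 - 1.282
z_β = 2.343

Power = Φ(z_β) = Φ(2.343) ≈ 0.990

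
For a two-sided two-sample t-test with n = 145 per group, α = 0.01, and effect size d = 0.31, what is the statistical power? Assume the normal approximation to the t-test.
Power ≈ 0.53

Power calculation (two-sample t-test, normal approximation):
z_β = d · √(n/2) - z_{α/2}
z_β = 0.31 · √(145/2) - 2.576
z_β = 0.31 · 8.515 - 2.576
z_β = 0.064

Power = Φ(z_β) = Φ(0.064) ≈ 0.525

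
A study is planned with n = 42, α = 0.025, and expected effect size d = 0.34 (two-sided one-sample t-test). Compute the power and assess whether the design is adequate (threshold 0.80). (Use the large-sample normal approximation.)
Power ≈ 0.48; the study is underpowered (power < 0.80)

Power calculation (one-sample t-test, normal approximation):
z_β = d · √n - z_{α/2}
z_β = 0.34 · √42 - 2.241
z_β = 0.34 · 6.481 - 2.241
z_β = -0.038

Power = Φ(z_β) = Φ(-0.038) ≈ 0.485

Effect size d = 0.34 is small by Cohen's convention (0.2/0.5/0.8).

Threshold: power ≥ 0.80 is conventionally adequate.
Power ≈ 0.48 → the study is underpowered (power < 0.80).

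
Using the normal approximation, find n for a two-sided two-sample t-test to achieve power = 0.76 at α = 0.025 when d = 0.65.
n = 42 per group

Sample size formula (two-sample t-test, normal approximation):
n = 2 · ((z_{α/2} + z_β) / d)²

z_{α/2} = 2.241 (for α = 0.025, two-sided)
z_β = 0.706 (for power = 0.76)
d = 0.65

n = 2 · ((2.241 + 0.706) / 0.65)²
n = 2 · (4.534)²
n ≈ 41.11
Round up to the next whole number: n = 42 per group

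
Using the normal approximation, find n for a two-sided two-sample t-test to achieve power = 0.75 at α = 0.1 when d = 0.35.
n = 88 per group

Sample size formula (two-sample t-test, normal approximation):
n = 2 · ((z_{α/2} + z_β) / d)²

z_{α/2} = 1.645 (for α = 0.1, two-sided)
z_β = 0.674 (for power = 0.75)
d = 0.35

n = 2 · ((1.645 + 0.674) / 0.35)²
n = 2 · (6.626)²
n ≈ 87.81
Round up to the next whole number: n = 88 per group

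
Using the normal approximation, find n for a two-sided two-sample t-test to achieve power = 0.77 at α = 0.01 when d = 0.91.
n = 27 per group

Sample size formula (two-sample t-test, normal approximation):
n = 2 · ((z_{α/2} + z_β) / d)²

z_{α/2} = 2.576 (for α = 0.01, two-sided)
z_β = 0.739 (for power = 0.77)
d = 0.91

n = 2 · ((2.576 + 0.739) / 0.91)²
n = 2 · (3.643)²
n ≈ 26.54
Round up to the next whole number: n = 27 per group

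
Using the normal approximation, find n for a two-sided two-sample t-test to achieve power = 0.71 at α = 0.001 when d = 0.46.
n = 140 per group

Sample size formula (two-sample t-test, normal approximation):
n = 2 · ((z_{α/2} + z_β) / d)²

z_{α/2} = 3.291 (for α = 0.001, two-sided)
z_β = 0.553 (for power = 0.71)
d = 0.46

n = 2 · ((3.291 + 0.553) / 0.46)²
n = 2 · (8.357)²
n ≈ 139.68
Round up to the next whole number: n = 140 per group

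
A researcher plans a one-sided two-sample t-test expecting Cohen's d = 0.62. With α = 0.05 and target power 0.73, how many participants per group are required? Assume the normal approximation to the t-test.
n = 27 per group

Sample size formula (two-sample t-test, normal approximation):
n = 2 · ((z_α + z_β) / d)²

z_α = 1.645 (for α = 0.05, one-sided)
z_β = 0.613 (for power = 0.73)
d = 0.62

n = 2 · ((1.645 + 0.613) / 0.62)²
n = 2 · (3.642)²
n ≈ 26.53
Round up to the next whole number: n = 27 per group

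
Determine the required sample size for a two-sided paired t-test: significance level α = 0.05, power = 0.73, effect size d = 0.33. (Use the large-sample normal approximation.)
n = 61 pairs

Sample size formula (paired t-test, normal approximation):
n = ((z_{α/2} + z_β) / d)²

z_{α/2} = 1.960 (for α = 0.05, two-sided)
z_β = 0.613 (for power = 0.73)
d = 0.33

n = ((1.960 + 0.613) / 0.33)²
n = (7.797)²
n ≈ 60.79
Round up to the next whole number: n = 61 pairs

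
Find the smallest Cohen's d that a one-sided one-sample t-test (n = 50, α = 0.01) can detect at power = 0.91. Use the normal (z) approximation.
d ≈ 0.52

Minimum detectable effect (one-sample t-test, normal approximation):
d = (z_α + z_β) / √n
d = (2.326 + 1.341) / √50
d = 3.667 / 7.071
d ≈ 0.52

By Cohen's convention (0.2 small / 0.5 medium / 0.8 large): medium effect.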